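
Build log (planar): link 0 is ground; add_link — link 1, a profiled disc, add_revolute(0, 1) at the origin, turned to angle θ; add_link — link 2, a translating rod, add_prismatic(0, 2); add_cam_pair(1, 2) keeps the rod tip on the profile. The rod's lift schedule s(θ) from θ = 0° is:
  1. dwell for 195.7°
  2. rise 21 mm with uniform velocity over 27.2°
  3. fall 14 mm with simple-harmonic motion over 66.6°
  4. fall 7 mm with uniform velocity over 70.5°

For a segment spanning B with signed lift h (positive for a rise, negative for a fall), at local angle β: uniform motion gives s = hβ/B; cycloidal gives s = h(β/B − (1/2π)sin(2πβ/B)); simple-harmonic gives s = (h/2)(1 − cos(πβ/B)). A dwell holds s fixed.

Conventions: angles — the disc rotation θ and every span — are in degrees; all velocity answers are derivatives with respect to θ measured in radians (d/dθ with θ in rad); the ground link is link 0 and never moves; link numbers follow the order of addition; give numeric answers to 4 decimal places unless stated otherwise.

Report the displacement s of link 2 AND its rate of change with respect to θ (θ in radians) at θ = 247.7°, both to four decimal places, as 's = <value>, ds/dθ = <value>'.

seg 1 [0°–195.7°] dwell: s stays 0.0000
seg 2 [195.7°–222.9°] uniform, h=21: full span → s += 21 → s = 21.0000
seg 3 [222.9°–289.5°] simple-harmonic, h=-14: θ=247.7° here. β=24.8, B=66.6. -14/2·(1 − cos(π·0.3724)) = -4.2679 → s = 16.7321
velocity in seg [222.9°–289.5°] (simple-harmonic), θ in radians: β = 24.8° = 0.4328 rad, B = 66.6° = 1.1624 rad; ds/dθ = (πh/(2B)) sin(πβ/B) = (π·(-14)/(2·1.1624)) sin(π·0.3724) = -17.418442 mm/rad

s = 16.7321, ds/dθ = -17.4184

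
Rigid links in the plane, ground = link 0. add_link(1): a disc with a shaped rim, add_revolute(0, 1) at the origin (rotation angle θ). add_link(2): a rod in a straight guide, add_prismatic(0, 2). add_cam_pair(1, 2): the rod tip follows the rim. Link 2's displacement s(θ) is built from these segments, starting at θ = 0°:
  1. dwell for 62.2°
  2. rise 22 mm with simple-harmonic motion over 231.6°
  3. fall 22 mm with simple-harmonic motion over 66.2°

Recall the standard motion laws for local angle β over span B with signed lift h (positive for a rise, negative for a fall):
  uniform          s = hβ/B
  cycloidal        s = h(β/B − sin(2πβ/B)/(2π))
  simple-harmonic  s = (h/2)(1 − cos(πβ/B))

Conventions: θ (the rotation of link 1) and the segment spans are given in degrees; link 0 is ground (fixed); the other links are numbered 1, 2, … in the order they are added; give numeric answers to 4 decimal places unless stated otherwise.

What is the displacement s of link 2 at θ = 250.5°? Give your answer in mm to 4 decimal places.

segment 1 (0° to 62.2°, dwell): s unchanged at 0.0000
θ = 250.5° falls in segment 2 (62.2° to 293.8°, simple-harmonic, h = 22): β = 250.5 − 62.2 = 188.3°, B = 231.6°; Δs = 22/2·(1 − cos(π·0.8130)) = 20.1565; s = 0.0000 + 20.1565 = 20.1565

20.1565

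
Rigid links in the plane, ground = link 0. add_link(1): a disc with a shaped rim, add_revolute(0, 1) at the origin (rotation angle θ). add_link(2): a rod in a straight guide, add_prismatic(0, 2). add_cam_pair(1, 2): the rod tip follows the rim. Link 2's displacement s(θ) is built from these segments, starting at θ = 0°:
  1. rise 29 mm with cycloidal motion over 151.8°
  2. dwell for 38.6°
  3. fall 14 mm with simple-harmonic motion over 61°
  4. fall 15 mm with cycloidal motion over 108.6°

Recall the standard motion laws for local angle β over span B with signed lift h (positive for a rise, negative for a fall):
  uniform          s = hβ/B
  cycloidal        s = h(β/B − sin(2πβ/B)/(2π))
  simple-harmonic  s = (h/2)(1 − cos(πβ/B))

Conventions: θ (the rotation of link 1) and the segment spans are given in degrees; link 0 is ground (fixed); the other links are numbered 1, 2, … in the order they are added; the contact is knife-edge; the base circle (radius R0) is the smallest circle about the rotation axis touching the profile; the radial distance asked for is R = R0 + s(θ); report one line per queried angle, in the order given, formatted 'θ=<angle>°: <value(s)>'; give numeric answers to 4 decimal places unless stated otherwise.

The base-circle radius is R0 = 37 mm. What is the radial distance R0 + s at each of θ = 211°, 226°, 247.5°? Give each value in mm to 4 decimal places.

segment 1 (0° to 151.8°, cycloidal, h = 29) is passed completely: s = 0.0000 + (29) = 29.0000
segment 2 (151.8° to 190.4°, dwell): s unchanged at 29.0000
θ = 211° falls in segment 3 (190.4° to 251.4°, simple-harmonic, h = -14): β = 211 − 190.4 = 20.6°, B = 61°; Δs = -14/2·(1 − cos(π·0.3377)) = -3.5836; s = 29.0000 − 3.5836 = 25.4164
θ = 226° falls in segment 3 (190.4° to 251.4°, simple-harmonic, h = -14): β = 226 − 190.4 = 35.6°, B = 61°; Δs = -14/2·(1 − cos(π·0.5836)) = -8.8175; s = 29.0000 − 8.8175 = 20.1825
θ = 247.5° falls in segment 3 (190.4° to 251.4°, simple-harmonic, h = -14): β = 247.5 − 190.4 = 57.1°, B = 61°; Δs = -14/2·(1 − cos(π·0.9361)) = -13.8593; s = 29.0000 − 13.8593 = 15.1407
θ=211°: R = R0 + s = 37 + 25.4164 = 62.4164
θ=226°: R = R0 + s = 37 + 20.1825 = 57.1825
θ=247.5°: R = R0 + s = 37 + 15.1407 = 52.1407

θ=211°: 62.4164
θ=226°: 57.1825
θ=247.5°: 52.1407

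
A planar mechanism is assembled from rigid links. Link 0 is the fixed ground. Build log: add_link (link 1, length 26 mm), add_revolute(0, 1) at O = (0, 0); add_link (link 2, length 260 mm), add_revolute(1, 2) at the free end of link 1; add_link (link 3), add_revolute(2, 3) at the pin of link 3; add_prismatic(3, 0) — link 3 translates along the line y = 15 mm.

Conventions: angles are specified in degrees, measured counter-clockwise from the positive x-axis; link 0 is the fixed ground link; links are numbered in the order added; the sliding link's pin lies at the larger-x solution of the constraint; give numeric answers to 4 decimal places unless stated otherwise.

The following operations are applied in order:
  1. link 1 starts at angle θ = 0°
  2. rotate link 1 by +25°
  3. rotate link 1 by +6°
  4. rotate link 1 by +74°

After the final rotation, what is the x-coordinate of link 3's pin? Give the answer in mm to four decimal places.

geometry: r = 26 mm, L = 260 mm, e = 15 mm; θ starts at 0°
rotate link 1 by +25°: θ ← 0° +25° = 25°
rotate link 1 by +6°: θ ← 25° +6° = 31°
rotate link 1 by +74°: θ ← 31° +74° = 105°
crank pin P = (r cos θ, r sin θ) = (-6.729295, 25.114071)
h = r sin θ − e = 25.114071 − 15 = 10.114071
x = r cos θ + √(L² − h²) = -6.729295 + 259.803205 = 253.073910

253.0739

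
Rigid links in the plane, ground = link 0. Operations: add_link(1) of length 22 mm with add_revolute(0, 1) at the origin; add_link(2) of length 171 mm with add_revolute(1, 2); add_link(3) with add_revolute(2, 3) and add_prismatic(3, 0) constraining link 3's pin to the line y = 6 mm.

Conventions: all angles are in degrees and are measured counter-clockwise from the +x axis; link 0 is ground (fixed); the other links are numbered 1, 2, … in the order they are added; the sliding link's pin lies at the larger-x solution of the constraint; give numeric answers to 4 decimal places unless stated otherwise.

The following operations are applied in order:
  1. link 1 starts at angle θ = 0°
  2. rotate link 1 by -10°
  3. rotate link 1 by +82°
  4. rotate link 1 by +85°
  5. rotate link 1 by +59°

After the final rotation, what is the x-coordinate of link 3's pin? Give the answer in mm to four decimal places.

geometry: r = 22 mm, L = 171 mm, e = 6 mm; θ starts at 0°
rotate link 1 by -10°: θ ← 0° -10° = -10°
rotate link 1 by +82°: θ ← -10° +82° = 72°
rotate link 1 by +85°: θ ← 72° +85° = 157°
rotate link 1 by +59°: θ ← 157° +59° = 216°
crank pin P = (r cos θ, r sin θ) = (-17.798374, -12.931276)
h = r sin θ − e = -12.931276 − 6 = -18.931276
x = r cos θ + √(L² − h²) = -17.798374 + 169.948836 = 152.150462

152.1505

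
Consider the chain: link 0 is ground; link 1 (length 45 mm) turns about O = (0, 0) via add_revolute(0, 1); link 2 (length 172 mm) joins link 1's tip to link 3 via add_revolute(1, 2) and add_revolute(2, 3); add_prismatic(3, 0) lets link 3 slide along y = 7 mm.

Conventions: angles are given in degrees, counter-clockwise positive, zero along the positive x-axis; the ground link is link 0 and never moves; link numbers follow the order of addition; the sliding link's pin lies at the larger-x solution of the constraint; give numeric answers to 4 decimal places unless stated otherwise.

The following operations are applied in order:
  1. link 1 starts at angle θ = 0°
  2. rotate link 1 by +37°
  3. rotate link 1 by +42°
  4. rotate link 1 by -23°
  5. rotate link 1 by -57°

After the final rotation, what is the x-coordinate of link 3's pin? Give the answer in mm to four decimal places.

geometry: r = 45 mm, L = 172 mm, e = 7 mm; θ starts at 0°
rotate link 1 by +37°: θ ← 0° +37° = 37°
rotate link 1 by +42°: θ ← 37° +42° = 79°
rotate link 1 by -23°: θ ← 79° -23° = 56°
rotate link 1 by -57°: θ ← 56° -57° = -1°
crank pin P = (r cos θ, r sin θ) = (44.993146, -0.785358)
h = r sin θ − e = -0.785358 − 7 = -7.785358
x = r cos θ + √(L² − h²) = 44.993146 + 171.823713 = 216.816859

216.8169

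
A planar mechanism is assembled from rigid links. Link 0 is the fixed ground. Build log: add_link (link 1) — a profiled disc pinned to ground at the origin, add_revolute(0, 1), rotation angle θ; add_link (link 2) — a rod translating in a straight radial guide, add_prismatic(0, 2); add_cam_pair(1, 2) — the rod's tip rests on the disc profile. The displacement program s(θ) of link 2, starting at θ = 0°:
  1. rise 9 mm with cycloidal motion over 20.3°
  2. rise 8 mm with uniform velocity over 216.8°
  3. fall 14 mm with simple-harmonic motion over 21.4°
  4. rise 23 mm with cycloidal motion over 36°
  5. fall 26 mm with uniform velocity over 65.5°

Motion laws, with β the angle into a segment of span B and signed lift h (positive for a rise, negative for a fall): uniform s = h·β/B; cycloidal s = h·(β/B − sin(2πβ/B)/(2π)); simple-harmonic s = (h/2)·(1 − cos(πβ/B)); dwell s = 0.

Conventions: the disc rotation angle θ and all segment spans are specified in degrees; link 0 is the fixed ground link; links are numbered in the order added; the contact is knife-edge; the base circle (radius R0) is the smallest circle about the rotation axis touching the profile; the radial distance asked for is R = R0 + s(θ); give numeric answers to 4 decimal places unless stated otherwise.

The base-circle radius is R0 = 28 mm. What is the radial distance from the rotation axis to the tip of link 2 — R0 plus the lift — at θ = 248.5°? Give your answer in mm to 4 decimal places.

seg 1 [0°–20.3°] cycloidal, h=9: full span → s += 9 → s = 9.0000
seg 2 [20.3°–237.1°] uniform, h=8: full span → s += 8 → s = 17.0000
seg 3 [237.1°–258.5°] simple-harmonic, h=-14: θ=248.5° here. β=11.4, B=21.4. -14/2·(1 − cos(π·0.5327)) = -7.7181 → s = 9.2819
R = R0 + s = 28 + 9.2819 = 37.2819

37.2819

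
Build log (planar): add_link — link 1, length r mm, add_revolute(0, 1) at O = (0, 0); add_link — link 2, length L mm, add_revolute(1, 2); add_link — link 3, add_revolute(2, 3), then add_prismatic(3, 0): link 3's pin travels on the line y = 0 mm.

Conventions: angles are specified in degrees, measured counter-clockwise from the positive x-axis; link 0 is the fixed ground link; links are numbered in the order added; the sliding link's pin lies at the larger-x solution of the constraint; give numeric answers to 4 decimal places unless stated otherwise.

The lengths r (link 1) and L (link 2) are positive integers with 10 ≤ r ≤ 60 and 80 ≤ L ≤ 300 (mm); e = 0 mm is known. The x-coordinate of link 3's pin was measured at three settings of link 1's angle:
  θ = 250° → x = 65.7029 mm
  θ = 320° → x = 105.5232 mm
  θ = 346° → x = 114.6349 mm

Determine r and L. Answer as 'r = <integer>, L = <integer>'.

constraint per measurement: (x − r cos θ)² + (r sin θ − e)² = L²
subtracting the θ₁ and θ₂ equations cancels the r² and L² terms:
r = (x₁² − x₂²) / (2[(x₁cos θ₁ + e sin θ₁) − (x₂cos θ₂ + e sin θ₂)]) = 33.0000 → r = 33
L² = (x₁ − r cos θ₁)² + (r sin θ₁ − e)² = 6889.0043 → L = 83.0000 → L = 83
check at θ₃=346°: x = 114.6349 (printed 114.6349) ✓

r = 33, L = 83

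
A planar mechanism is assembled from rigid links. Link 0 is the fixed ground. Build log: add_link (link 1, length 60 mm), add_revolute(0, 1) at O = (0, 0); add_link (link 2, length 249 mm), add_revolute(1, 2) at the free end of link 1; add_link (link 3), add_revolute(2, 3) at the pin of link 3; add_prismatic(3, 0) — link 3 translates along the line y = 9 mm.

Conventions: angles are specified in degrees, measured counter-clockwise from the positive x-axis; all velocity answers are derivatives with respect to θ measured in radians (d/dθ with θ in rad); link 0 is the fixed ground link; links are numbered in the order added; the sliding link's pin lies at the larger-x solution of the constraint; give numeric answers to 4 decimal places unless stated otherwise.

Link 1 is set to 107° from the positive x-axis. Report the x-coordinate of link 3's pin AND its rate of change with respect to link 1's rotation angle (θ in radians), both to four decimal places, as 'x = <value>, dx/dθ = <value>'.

geometry: r = 60 mm, L = 249 mm, e = 9 mm
crank pin P = (r cos θ, r sin θ) = (-17.542302, 57.378285)
h = r sin θ − e = 57.378285 − 9 = 48.378285
x = r cos θ + √(L² − h²) = -17.542302 + 244.255075 = 226.712772
dx/dθ = −r sin θ − h·r cos θ/√(L² − h²) (θ in radians; h = 48.378285) = -53.903776

x = 226.7128, dx/dθ = -53.9038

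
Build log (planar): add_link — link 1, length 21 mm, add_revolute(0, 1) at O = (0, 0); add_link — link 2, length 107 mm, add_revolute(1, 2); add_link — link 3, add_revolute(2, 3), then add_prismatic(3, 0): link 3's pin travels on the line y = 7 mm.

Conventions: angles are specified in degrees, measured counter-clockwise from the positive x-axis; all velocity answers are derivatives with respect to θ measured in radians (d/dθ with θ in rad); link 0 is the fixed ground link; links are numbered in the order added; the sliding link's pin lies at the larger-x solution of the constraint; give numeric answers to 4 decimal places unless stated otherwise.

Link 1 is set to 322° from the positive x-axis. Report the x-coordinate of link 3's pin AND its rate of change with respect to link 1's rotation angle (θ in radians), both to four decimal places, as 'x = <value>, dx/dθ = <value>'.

geometry: r = 21 mm, L = 107 mm, e = 7 mm
crank pin P = (r cos θ, r sin θ) = (16.548226, -12.928891)
h = r sin θ − e = -12.928891 − 7 = -19.928891
x = r cos θ + √(L² − h²) = 16.548226 + 105.127729 = 121.675954
dx/dθ = −r sin θ − h·r cos θ/√(L² − h²) (θ in radians; h = -19.928891) = 16.065911

x = 121.6760, dx/dθ = 16.0659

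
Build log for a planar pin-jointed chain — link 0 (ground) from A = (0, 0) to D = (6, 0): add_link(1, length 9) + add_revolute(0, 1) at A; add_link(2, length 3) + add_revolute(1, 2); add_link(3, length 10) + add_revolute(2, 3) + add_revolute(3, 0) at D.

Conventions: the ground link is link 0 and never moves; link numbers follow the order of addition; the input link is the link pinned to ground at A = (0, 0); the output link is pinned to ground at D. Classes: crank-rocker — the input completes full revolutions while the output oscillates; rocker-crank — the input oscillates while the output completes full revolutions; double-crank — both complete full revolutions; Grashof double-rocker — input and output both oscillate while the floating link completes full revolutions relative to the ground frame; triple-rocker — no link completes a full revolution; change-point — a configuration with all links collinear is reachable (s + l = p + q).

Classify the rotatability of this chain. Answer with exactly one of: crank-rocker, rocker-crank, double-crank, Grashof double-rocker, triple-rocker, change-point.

lengths: ground=6, input=9, coupler=3, output=10
sorted: s=3 (shortest), l=10 (longest), p+q=15
s + l = 13 vs p + q = 15
s + l < p + q (Grashof) with shortest = coupler link → Grashof double-rocker

Grashof double-rocker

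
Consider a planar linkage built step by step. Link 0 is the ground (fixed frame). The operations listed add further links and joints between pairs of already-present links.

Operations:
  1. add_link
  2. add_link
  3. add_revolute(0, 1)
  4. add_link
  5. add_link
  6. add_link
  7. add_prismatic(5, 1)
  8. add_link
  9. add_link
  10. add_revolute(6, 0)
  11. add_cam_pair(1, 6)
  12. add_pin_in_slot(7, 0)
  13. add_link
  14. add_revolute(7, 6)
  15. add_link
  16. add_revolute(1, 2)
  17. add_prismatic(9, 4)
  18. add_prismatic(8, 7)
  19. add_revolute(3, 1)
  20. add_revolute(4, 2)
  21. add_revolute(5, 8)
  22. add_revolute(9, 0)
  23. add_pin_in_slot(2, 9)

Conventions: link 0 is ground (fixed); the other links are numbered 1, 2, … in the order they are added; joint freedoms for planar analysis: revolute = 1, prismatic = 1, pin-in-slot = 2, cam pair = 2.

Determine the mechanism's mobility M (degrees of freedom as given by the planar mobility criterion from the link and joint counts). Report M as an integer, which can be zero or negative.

L=1 J1=0 J2=0
add link → L=2 J1=0 J2=0
add link → L=3 J1=0 J2=0
R@0,1 dof=1 J1 → L=3 J1=1 J2=0
add link → L=4 J1=1 J2=0
add link → L=5 J1=1 J2=0
add link → L=6 J1=1 J2=0
P@5,1 dof=1 J1 → L=6 J1=2 J2=0
add link → L=7 J1=2 J2=0
add link → L=8 J1=2 J2=0
R@6,0 dof=1 J1 → L=8 J1=3 J2=0
C@1,6 dof=2 J2 → L=8 J1=3 J2=1
PS@7,0 dof=2 J2 → L=8 J1=3 J2=2
add link → L=9 J1=3 J2=2
R@7,6 dof=1 J1 → L=9 J1=4 J2=2
add link → L=10 J1=4 J2=2
R@1,2 dof=1 J1 → L=10 J1=5 J2=2
P@9,4 dof=1 J1 → L=10 J1=6 J2=2
P@8,7 dof=1 J1 → L=10 J1=7 J2=2
R@3,1 dof=1 J1 → L=10 J1=8 J2=2
R@4,2 dof=1 J1 → L=10 J1=9 J2=2
R@5,8 dof=1 J1 → L=10 J1=10 J2=2
R@9,0 dof=1 J1 → L=10 J1=11 J2=2
PS@2,9 dof=2 J2 → L=10 J1=11 J2=3
M=3(L−1)−2J1−J2=3·9−2·11−3=2

M = 2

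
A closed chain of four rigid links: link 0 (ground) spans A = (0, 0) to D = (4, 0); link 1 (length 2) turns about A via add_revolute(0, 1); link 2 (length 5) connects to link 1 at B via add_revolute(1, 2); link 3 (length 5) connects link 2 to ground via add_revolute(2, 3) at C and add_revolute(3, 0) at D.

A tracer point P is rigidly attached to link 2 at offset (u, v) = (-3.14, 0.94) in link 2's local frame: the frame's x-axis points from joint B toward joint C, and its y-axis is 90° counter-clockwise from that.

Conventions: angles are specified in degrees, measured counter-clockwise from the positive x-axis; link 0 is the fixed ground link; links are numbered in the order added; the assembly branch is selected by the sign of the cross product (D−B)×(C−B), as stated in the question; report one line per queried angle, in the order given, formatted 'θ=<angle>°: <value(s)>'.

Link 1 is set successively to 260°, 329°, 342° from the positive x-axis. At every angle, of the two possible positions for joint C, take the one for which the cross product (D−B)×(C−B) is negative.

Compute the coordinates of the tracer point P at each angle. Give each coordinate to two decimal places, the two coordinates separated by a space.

A=(0,0), D=(4.00,0)
θ=260°: B = A + 2.00·(cos260°, sin260°) = (-0.3473, -1.9696)
θ=260°: |BD| = 4.7727
θ=260°: circle(B,5.00) ∩ circle(D,5.00): a=2.3863, h=4.3938
θ=260°:   candidates: C₊=(0.0131,3.0174) cross=20.970; C₋=(3.6396,-4.9870) cross=-20.970
θ=260°:   branch - wants cross < 0 → take C=(3.6396,-4.9870) (cross=-20.970)
θ=260°: ex = (C−B)/|BC| = (0.7974,-0.6035); ey = (0.6035,0.7974)
θ=260°: P = B + -3.14·ex + 0.94·ey = (-2.2838,0.6748)
θ=329°: B = A + 2.00·(cos329°, sin329°) = (1.7143, -1.0301)
θ=329°: |BD| = 2.5071
θ=329°: circle(B,5.00) ∩ circle(D,5.00): a=1.2535, h=4.8403
θ=329°:   candidates: C₊=(0.8684,3.8978) cross=12.135; C₋=(4.8459,-4.9279) cross=-12.135
θ=329°:   branch - wants cross < 0 → take C=(4.8459,-4.9279) (cross=-12.135)
θ=329°: ex = (C−B)/|BC| = (0.6263,-0.7796); ey = (0.7796,0.6263)
θ=329°: P = B + -3.14·ex + 0.94·ey = (0.4805,2.0065)
θ=342°: B = A + 2.00·(cos342°, sin342°) = (1.9021, -0.6180)
θ=342°: |BD| = 2.1870
θ=342°: circle(B,5.00) ∩ circle(D,5.00): a=1.0935, h=4.8790
θ=342°:   candidates: C₊=(1.5723,4.3711) cross=10.670; C₋=(4.3298,-4.9891) cross=-10.670
θ=342°:   branch - wants cross < 0 → take C=(4.3298,-4.9891) (cross=-10.670)
θ=342°: ex = (C−B)/|BC| = (0.4855,-0.8742); ey = (0.8742,0.4855)
θ=342°: P = B + -3.14·ex + 0.94·ey = (1.1993,2.5834)

θ=260°: -2.28 0.67
θ=329°: 0.48 2.01
θ=342°: 1.20 2.58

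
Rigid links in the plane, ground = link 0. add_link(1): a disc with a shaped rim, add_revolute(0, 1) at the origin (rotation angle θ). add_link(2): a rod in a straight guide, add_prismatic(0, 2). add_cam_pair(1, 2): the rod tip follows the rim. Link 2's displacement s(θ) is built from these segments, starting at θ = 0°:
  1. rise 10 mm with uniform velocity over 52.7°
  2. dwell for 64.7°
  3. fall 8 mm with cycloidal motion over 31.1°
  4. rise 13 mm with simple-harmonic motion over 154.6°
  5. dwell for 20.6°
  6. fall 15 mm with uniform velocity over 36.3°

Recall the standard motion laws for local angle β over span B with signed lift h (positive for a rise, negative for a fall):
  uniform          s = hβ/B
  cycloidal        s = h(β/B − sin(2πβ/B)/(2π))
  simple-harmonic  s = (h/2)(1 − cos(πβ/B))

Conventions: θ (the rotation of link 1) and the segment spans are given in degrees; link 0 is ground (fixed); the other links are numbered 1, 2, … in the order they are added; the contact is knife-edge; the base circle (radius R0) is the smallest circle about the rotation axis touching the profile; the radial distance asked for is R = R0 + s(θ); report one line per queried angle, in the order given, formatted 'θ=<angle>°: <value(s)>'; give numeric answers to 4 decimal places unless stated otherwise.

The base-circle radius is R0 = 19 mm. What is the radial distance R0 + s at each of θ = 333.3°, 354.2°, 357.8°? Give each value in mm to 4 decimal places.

segment 1 (0° to 52.7°, uniform, h = 10) is passed completely: s = 0.0000 + (10) = 10.0000
segment 2 (52.7° to 117.4°, dwell): s unchanged at 10.0000
segment 3 (117.4° to 148.5°, cycloidal, h = -8) is passed completely: s = 10.0000 + (-8) = 2.0000
segment 4 (148.5° to 303.1°, simple-harmonic, h = 13) is passed completely: s = 2.0000 + (13) = 15.0000
segment 5 (303.1° to 323.7°, dwell): s unchanged at 15.0000
θ = 333.3° falls in segment 6 (323.7° to 360°, uniform, h = -15): β = 333.3 − 323.7 = 9.6°, B = 36.3°; Δs = -15·9.6/36.3 = -3.9669; s = 15.0000 − 3.9669 = 11.0331
θ = 354.2° falls in segment 6 (323.7° to 360°, uniform, h = -15): β = 354.2 − 323.7 = 30.5°, B = 36.3°; Δs = -15·30.5/36.3 = -12.6033; s = 15.0000 − 12.6033 = 2.3967
θ = 357.8° falls in segment 6 (323.7° to 360°, uniform, h = -15): β = 357.8 − 323.7 = 34.1°, B = 36.3°; Δs = -15·34.1/36.3 = -14.0909; s = 15.0000 − 14.0909 = 0.9091
θ=333.3°: R = R0 + s = 19 + 11.0331 = 30.0331
θ=354.2°: R = R0 + s = 19 + 2.3967 = 21.3967
θ=357.8°: R = R0 + s = 19 + 0.9091 = 19.9091

θ=333.3°: 30.0331
θ=354.2°: 21.3967
θ=357.8°: 19.9091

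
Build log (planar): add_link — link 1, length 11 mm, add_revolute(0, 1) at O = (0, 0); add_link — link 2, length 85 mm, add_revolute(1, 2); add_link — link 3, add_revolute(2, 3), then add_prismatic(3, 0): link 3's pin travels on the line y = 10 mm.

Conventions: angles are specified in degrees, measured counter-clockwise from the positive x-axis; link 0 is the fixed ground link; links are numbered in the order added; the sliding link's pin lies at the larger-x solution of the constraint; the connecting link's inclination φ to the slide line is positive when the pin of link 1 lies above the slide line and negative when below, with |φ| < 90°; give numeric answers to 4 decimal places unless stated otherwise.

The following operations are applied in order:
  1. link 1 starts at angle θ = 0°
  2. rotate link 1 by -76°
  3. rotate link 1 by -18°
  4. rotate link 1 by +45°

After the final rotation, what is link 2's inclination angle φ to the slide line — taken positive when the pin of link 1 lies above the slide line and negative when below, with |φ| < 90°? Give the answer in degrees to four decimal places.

geometry: r = 11 mm, L = 85 mm, e = 10 mm; θ starts at 0°
rotate link 1 by -76°: θ ← 0° -76° = -76°
rotate link 1 by -18°: θ ← -76° -18° = -94°
rotate link 1 by +45°: θ ← -94° +45° = -49°
h = r sin θ − e = -8.301805 − 10 = -18.301805
sin φ = h / L = -18.301805 / 85 = -0.21531536
φ = arcsin(-0.21531536) = -12.434029°

-12.4340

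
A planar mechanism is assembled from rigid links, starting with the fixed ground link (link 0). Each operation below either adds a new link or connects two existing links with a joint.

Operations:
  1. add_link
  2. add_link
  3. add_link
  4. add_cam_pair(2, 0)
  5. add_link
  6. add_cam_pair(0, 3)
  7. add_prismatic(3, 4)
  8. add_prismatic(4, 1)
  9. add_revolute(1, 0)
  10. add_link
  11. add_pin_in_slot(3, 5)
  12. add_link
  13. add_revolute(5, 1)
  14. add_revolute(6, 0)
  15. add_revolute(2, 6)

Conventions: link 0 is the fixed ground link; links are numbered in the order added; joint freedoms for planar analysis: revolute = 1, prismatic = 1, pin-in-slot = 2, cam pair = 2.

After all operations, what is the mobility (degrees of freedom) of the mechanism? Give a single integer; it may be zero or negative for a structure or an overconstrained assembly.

link 0 = ground. State L|J1|J2 = 1|0|0
+link1  2|0|0
+link2  3|0|0
+link3  4|0|0
C(2,0) f=2→J2  4|0|1
+link4  5|0|1
C(0,3) f=2→J2  5|0|2
P(3,4) f=1→J1  5|1|2
P(4,1) f=1→J1  5|2|2
R(1,0) f=1→J1  5|3|2
+link5  6|3|2
PS(3,5) f=2→J2  6|3|3
+link6  7|3|3
R(5,1) f=1→J1  7|4|3
R(6,0) f=1→J1  7|5|3
R(2,6) f=1→J1  7|6|3
M = 3(7−1)−2·6−3 = 18−12−3 = 3

M = 3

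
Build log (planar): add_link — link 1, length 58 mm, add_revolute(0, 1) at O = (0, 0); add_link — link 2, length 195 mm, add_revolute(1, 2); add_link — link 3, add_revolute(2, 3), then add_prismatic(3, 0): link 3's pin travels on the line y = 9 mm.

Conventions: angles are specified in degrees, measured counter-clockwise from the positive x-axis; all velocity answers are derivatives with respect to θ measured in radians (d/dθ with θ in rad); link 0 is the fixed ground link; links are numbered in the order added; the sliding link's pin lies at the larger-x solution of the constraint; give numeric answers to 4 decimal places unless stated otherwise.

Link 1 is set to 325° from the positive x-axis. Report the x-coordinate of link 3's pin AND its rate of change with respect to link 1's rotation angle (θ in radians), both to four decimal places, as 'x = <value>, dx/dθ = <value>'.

geometry: r = 58 mm, L = 195 mm, e = 9 mm
crank pin P = (r cos θ, r sin θ) = (47.510819, -33.267433)
h = r sin θ − e = -33.267433 − 9 = -42.267433
x = r cos θ + √(L² − h²) = 47.510819 + 190.364030 = 237.874849
dx/dθ = −r sin θ − h·r cos θ/√(L² − h²) (θ in radians; h = -42.267433) = 43.816487

x = 237.8748, dx/dθ = 43.8165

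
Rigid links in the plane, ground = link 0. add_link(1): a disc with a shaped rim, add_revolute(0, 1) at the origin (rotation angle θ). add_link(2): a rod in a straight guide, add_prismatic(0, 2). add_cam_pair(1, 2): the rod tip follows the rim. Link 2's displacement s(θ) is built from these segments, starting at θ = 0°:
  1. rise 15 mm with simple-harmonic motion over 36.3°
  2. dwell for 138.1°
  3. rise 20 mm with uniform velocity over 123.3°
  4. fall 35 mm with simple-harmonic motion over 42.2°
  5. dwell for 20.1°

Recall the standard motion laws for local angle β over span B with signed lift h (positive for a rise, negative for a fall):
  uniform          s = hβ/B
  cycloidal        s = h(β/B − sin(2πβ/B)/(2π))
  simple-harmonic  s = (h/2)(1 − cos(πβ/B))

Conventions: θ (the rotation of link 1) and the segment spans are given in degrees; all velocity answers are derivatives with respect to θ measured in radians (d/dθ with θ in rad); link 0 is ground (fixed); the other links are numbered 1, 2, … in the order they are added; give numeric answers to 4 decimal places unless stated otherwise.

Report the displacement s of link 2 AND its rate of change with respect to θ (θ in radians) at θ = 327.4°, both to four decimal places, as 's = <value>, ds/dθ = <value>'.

segment 1 (0° to 36.3°, simple-harmonic, h = 15) is passed completely: s = 0.0000 + (15) = 15.0000
segment 2 (36.3° to 174.4°, dwell): s unchanged at 15.0000
segment 3 (174.4° to 297.7°, uniform, h = 20) is passed completely: s = 15.0000 + (20) = 35.0000
θ = 327.4° falls in segment 4 (297.7° to 339.9°, simple-harmonic, h = -35): β = 327.4 − 297.7 = 29.7°, B = 42.2°; Δs = -35/2·(1 − cos(π·0.7038)) = -27.9541; s = 35.0000 − 27.9541 = 7.0459
velocity in seg [297.7°–339.9°] (simple-harmonic), θ in radians: β = 29.7° = 0.5184 rad, B = 42.2° = 0.7365 rad; ds/dθ = (πh/(2B)) sin(πβ/B) = (π·(-35)/(2·0.7365)) sin(π·0.7038) = -59.861832 mm/rad

s = 7.0459, ds/dθ = -59.8618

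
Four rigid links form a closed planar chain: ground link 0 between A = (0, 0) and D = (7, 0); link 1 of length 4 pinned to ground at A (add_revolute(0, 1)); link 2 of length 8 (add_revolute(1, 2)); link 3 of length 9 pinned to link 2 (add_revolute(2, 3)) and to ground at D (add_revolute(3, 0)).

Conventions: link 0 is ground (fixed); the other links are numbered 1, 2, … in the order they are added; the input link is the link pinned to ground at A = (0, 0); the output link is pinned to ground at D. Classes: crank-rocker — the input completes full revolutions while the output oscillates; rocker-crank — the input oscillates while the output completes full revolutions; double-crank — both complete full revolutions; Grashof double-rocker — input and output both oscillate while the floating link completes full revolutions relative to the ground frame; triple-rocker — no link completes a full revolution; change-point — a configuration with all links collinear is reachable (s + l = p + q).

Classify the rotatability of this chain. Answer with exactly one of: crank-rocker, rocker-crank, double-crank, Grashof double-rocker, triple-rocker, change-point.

lengths: ground=7, input=4, coupler=8, output=9
sorted: s=4 (shortest), l=9 (longest), p+q=15
s + l = 13 vs p + q = 15
s + l < p + q (Grashof) with shortest = input link → crank-rocker

crank-rocker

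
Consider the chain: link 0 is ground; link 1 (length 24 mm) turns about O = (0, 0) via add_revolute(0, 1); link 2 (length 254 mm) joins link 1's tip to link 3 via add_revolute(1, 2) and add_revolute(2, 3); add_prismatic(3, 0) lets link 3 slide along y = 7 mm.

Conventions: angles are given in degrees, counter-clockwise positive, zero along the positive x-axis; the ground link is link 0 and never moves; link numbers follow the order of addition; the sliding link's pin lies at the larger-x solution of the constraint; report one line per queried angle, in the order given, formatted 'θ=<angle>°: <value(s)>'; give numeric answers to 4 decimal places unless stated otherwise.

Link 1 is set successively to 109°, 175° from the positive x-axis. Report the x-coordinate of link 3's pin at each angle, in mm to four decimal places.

geometry: r = 24 mm, L = 254 mm, e = 7 mm
θ=109°: crank pin P = (r cos θ, r sin θ) = (-7.813636, 22.692446)
θ=109°: h = r sin θ − e = 22.692446 − 7 = 15.692446
θ=109°: x = r cos θ + √(L² − h²) = -7.813636 + 253.514787 = 245.701151
θ=175°: crank pin P = (r cos θ, r sin θ) = (-23.908673, 2.091738)
θ=175°: h = r sin θ − e = 2.091738 − 7 = -4.908262
θ=175°: x = r cos θ + √(L² − h²) = -23.908673 + 253.952572 = 230.043900

θ=109°: 245.7012
θ=175°: 230.0439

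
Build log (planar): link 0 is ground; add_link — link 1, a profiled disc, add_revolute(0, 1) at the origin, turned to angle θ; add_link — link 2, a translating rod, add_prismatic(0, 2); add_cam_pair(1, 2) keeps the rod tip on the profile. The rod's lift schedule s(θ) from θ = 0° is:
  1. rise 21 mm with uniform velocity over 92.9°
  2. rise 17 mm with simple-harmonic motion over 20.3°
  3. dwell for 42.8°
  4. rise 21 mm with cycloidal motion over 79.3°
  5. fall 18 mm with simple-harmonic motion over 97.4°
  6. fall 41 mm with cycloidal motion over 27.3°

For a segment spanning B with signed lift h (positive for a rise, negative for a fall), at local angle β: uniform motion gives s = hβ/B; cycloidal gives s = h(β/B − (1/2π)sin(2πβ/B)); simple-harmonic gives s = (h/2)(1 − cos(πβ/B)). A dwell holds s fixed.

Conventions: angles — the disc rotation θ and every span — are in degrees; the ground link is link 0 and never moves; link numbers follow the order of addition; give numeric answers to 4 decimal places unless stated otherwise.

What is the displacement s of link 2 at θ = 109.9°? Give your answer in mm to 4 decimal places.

seg 1 [0°–92.9°] uniform, h=21: full span → s += 21 → s = 21.0000
seg 2 [92.9°–113.2°] simple-harmonic, h=17: θ=109.9° here. β=17, B=20.3. 17/2·(1 − cos(π·0.8374)) = 15.9154 → s = 36.9154

36.9154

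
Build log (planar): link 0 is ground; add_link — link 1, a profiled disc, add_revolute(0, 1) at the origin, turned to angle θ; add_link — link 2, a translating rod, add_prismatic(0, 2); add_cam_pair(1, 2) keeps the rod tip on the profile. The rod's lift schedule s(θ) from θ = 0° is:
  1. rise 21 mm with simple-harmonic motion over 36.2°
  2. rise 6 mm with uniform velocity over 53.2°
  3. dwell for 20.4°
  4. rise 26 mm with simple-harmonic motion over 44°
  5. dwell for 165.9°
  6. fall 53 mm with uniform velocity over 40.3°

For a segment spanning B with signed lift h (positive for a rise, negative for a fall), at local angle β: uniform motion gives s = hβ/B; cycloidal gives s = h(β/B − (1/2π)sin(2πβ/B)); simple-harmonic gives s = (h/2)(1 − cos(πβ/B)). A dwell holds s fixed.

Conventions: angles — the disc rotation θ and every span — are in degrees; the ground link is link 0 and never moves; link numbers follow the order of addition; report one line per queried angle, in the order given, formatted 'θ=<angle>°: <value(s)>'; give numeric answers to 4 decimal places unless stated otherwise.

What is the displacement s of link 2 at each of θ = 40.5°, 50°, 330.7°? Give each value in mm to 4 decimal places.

seg 1 [0°–36.2°] simple-harmonic, h=21: full span → s += 21 → s = 21.0000
seg 2 [36.2°–89.4°] uniform, h=6: θ=40.5° here. β=4.3, B=53.2. 6·4.3/53.2 = 0.4850 → s = 21.4850
seg 2 [36.2°–89.4°] uniform, h=6: θ=50° here. β=13.8, B=53.2. 6·13.8/53.2 = 1.5564 → s = 22.5564
seg 2 [36.2°–89.4°] uniform, h=6: full span → s += 6 → s = 27.0000
seg 3 [89.4°–109.8°] dwell: s stays 27.0000
seg 4 [109.8°–153.8°] simple-harmonic, h=26: full span → s += 26 → s = 53.0000
seg 5 [153.8°–319.7°] dwell: s stays 53.0000
seg 6 [319.7°–360°] uniform, h=-53: θ=330.7° here. β=11, B=40.3. -53·11/40.3 = -14.4665 → s = 38.5335

θ=40.5°: 21.4850
θ=50°: 22.5564
θ=330.7°: 38.5335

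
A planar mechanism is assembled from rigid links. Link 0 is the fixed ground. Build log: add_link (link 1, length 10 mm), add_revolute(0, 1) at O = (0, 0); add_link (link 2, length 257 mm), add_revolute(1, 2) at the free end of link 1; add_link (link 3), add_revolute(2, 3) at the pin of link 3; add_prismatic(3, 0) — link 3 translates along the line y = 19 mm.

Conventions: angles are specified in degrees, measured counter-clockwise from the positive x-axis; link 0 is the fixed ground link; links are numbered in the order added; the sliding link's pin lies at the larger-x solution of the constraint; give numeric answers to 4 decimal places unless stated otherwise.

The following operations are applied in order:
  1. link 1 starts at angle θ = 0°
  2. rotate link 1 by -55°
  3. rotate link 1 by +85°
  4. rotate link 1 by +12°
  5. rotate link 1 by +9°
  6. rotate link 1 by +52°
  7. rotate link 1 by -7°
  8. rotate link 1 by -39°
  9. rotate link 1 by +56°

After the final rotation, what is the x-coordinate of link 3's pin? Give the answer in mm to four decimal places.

geometry: r = 10 mm, L = 257 mm, e = 19 mm; θ starts at 0°
rotate link 1 by -55°: θ ← 0° -55° = -55°
rotate link 1 by +85°: θ ← -55° +85° = 30°
rotate link 1 by +12°: θ ← 30° +12° = 42°
rotate link 1 by +9°: θ ← 42° +9° = 51°
rotate link 1 by +52°: θ ← 51° +52° = 103°
rotate link 1 by -7°: θ ← 103° -7° = 96°
rotate link 1 by -39°: θ ← 96° -39° = 57°
rotate link 1 by +56°: θ ← 57° +56° = 113°
crank pin P = (r cos θ, r sin θ) = (-3.907311, 9.205049)
h = r sin θ − e = 9.205049 − 19 = -9.794951
x = r cos θ + √(L² − h²) = -3.907311 + 256.813276 = 252.905965

252.9060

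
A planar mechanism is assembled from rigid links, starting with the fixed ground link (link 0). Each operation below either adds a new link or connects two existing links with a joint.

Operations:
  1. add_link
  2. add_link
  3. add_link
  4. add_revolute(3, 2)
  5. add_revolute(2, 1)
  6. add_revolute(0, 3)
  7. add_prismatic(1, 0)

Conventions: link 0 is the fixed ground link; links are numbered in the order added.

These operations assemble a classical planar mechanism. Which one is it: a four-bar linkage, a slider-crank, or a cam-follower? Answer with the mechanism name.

links: 4 (incl. ground); joints: 3 revolute, 1 prismatic, 0 higher (cam) pair, forming one closed loop
4 links, 3 revolutes + 1 prismatic in one loop → slider-crank

slider-crank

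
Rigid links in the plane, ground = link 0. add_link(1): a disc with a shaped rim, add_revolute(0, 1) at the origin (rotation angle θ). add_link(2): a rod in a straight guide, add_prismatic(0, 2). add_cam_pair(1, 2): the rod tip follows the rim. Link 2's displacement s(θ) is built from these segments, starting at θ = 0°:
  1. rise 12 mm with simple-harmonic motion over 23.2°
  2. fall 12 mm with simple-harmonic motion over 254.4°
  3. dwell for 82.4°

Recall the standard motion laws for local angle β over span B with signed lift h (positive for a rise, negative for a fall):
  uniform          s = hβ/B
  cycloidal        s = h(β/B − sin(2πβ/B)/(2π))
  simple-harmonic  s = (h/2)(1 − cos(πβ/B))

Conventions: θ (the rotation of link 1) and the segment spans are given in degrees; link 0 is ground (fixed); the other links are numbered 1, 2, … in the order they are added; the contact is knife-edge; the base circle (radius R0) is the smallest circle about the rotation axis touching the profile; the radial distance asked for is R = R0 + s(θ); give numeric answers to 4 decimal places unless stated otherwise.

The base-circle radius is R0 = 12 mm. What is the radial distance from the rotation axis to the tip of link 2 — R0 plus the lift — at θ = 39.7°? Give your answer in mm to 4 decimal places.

segment 1 (0° to 23.2°, simple-harmonic, h = 12) is passed completely: s = 0.0000 + (12) = 12.0000
θ = 39.7° falls in segment 2 (23.2° to 277.6°, simple-harmonic, h = -12): β = 39.7 − 23.2 = 16.5°, B = 254.4°; Δs = -12/2·(1 − cos(π·0.0649)) = -0.1241; s = 12.0000 − 0.1241 = 11.8759
R = R0 + s = 12 + 11.8759 = 23.8759

23.8759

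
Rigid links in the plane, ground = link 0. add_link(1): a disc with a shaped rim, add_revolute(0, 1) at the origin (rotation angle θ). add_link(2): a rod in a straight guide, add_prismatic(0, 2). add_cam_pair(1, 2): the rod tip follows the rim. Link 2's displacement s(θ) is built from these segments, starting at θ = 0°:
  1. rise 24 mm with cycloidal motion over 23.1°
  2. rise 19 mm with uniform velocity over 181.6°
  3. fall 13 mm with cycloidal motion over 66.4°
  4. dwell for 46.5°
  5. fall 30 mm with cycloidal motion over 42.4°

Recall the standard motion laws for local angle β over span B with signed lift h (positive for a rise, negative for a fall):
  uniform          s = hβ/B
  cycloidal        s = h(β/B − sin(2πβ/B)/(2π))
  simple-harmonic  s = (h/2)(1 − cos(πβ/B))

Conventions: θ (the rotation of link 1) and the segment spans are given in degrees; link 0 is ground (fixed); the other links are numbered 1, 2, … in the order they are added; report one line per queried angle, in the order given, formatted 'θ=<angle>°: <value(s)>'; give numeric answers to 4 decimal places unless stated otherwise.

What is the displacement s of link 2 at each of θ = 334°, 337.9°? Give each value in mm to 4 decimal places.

segment 1 (0° to 23.1°, cycloidal, h = 24) is passed completely: s = 0.0000 + (24) = 24.0000
segment 2 (23.1° to 204.7°, uniform, h = 19) is passed completely: s = 24.0000 + (19) = 43.0000
segment 3 (204.7° to 271.1°, cycloidal, h = -13) is passed completely: s = 43.0000 + (-13) = 30.0000
segment 4 (271.1° to 317.6°, dwell): s unchanged at 30.0000
θ = 334° falls in segment 5 (317.6° to 360°, cycloidal, h = -30): β = 334 − 317.6 = 16.4°, B = 42.4°; Δs = -30·(0.3868 − sin(2π·0.3868)/(2π)) = -8.4868; s = 30.0000 − 8.4868 = 21.5132
θ = 337.9° falls in segment 5 (317.6° to 360°, cycloidal, h = -30): β = 337.9 − 317.6 = 20.3°, B = 42.4°; Δs = -30·(0.4788 − sin(2π·0.4788)/(2π)) = -13.7283; s = 30.0000 − 13.7283 = 16.2717

θ=334°: 21.5132
θ=337.9°: 16.2717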